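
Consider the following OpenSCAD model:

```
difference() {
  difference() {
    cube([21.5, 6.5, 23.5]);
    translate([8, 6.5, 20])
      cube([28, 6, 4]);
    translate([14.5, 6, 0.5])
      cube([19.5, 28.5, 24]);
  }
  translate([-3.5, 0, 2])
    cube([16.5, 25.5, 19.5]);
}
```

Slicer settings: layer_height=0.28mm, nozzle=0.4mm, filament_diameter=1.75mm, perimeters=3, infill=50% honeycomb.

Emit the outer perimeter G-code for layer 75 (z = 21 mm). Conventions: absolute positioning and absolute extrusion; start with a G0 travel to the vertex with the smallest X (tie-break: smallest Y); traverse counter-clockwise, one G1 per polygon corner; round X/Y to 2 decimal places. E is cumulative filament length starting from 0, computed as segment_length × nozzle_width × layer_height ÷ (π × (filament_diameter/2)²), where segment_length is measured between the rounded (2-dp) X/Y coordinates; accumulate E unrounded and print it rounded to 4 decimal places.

G0 X13.00 Y0.00 Z21.00
G1 X21.50 Y0.00 E0.3958
G1 X21.50 Y6.00 E0.6752
G1 X14.50 Y6.00 E1.0011
G1 X14.50 Y6.50 E1.0244
G1 X13.00 Y6.50 E1.0943
G1 X13.00 Y0.00 E1.3969

At z = 21 mm: the cube (footprint 21.5×6.5) is included at this height; the cube at (8, 6.5) is present — its section is the full 28×6 rectangle; the cube at (14.5, 6) is present — its section is the full 19.5×28.5 rectangle; Subtracting the remaining from the first: starting from the 21.5×6.5 cube, the 28×6 cube at (8, 6.5) misses the remaining region (no effect); the 19.5×28.5 cube at (14.5, 6) partially overlaps it — only the 3.50 mm² overlap (of its 555.75 mm²) is removed, clipping the outline — 1 connected region; the cube at (-3.5, 0) is present — its section is the full 16.5×25.5 rectangle; Taking the first minus the rest: starting from the result so far, the 16.5×25.5 cube at (-3.5, 0) partially overlaps it — only the 84.50 mm² overlap (of its 420.75 mm²) is removed, clipping the outline — 1 connected region. The outline is a single polygon with 6 vertices. Extrusion per mm of travel: 0.4 × 0.28 / (π × 0.875²) = 0.046564. Accumulating E over each segment gives final E = 1.3969.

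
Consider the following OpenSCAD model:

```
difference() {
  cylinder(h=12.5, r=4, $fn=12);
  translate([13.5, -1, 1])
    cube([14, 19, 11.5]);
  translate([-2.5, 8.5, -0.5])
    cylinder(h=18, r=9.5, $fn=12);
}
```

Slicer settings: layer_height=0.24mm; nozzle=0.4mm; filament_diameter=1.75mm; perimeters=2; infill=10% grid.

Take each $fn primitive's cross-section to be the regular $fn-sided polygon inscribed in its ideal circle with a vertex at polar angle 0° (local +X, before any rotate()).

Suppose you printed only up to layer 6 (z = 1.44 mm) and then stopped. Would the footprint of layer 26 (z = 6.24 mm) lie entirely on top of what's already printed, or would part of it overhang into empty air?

entirely on top

Compare the two slices. At z = 1.44: the r=4 cylinder contributes a regular 12-gon of circumradius 4 (area = (12/2)·4.000²·sin(360°/12) = 48.00 mm²); the 14×19 cube at (13.5, -1) contributes its full rectangle (area 266.00 mm²); the cylinder at (-2.5, 8.5): section is a regular 12-gon, circumradius r=9.5 (area = (12/2)·9.500²·sin(360°/12) = 270.75 mm²); After the difference (first − rest): starting from the r=4 cylinder (48.00 mm²), the 14×19 cube at (13.5, -1) misses the remaining region (no effect); the r=9.5 cylinder at (-2.5, 8.5) partially overlaps it — only the 25.30 mm² overlap (of its 270.75 mm²) is removed, clipping the outline — area = 22.70 mm². At z = 6.24: the r=4 cylinder contributes a regular 12-gon of circumradius 4 (area = (12/2)·4.000²·sin(360°/12) = 48.00 mm²); the cube at (13.5, -1) is present — its section is the full 14×19 rectangle (area 266.00 mm²); the cylinder at (-2.5, 8.5): section is a regular 12-gon, circumradius r=9.5 (area = (12/2)·9.500²·sin(360°/12) = 270.75 mm²); After the difference (first − rest): starting from the r=4 cylinder (48.00 mm²), the 14×19 cube at (13.5, -1) misses the remaining region (no effect); the r=9.5 cylinder at (-2.5, 8.5) partially overlaps it — only the 25.30 mm² overlap (of its 270.75 mm²) is removed, clipping the outline — area = 22.70 mm². Checking containment: the cross-section at z = 6.24 is a subset of the cross-section at z = 1.44.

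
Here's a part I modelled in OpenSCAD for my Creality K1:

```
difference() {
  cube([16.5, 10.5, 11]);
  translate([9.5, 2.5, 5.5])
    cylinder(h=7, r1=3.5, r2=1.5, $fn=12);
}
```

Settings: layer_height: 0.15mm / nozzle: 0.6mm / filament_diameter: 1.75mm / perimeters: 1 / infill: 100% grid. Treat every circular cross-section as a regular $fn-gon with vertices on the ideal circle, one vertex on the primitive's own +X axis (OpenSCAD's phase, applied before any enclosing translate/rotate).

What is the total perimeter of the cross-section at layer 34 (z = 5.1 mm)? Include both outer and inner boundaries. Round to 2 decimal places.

54.00 mm

At z = 5.1 mm: the 16.5×10.5 cube contributes its full rectangle (perimeter 54.00 mm); the cone at (9.5, 2.5) is absent (z outside [5.5, 12.5]); After the difference (first − rest): none of the subtracted shapes is present at this height, so the 16.5×10.5 cube is unchanged — boundary = 54.00 mm. Overall, the cross-section is a single solid region. Total boundary length (outer) = 54.00 mm.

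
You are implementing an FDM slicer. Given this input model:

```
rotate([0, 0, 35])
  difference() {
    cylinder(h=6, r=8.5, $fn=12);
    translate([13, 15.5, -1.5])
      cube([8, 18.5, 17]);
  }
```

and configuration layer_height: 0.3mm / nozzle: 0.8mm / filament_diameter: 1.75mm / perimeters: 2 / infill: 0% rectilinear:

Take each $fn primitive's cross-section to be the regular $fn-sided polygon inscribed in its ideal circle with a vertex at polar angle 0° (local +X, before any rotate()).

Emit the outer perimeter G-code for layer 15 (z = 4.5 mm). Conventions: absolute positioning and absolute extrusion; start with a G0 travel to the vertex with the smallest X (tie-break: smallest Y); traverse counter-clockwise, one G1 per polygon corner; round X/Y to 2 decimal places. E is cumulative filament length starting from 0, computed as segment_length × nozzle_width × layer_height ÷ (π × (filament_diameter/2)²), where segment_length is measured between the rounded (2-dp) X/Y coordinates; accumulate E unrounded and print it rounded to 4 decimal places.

G0 X-8.47 Y-0.74 Z4.50
G1 X-6.96 Y-4.88 E0.4397
G1 X-3.59 Y-7.70 E0.8782
G1 X0.74 Y-8.47 E1.3170
G1 X4.88 Y-6.96 E1.7567
G1 X7.70 Y-3.59 E2.1952
G1 X8.47 Y0.74 E2.6340
G1 X6.96 Y4.88 E3.0737
G1 X3.59 Y7.70 E3.5122
G1 X-0.74 Y8.47 E3.9510
G1 X-4.88 Y6.96 E4.3907
G1 X-7.70 Y3.59 E4.8292
G1 X-8.47 Y-0.74 E5.2680

At z = 4.5 mm: the r=8.5 cylinder gives a regular 12-gon of circumradius 8.5 (constant along its height); the cube at (13, 15.5) (footprint 8×18.5) is included at this height; After the difference (first − rest): starting from the r=8.5 cylinder, the 8×18.5 cube at (13, 15.5) misses the remaining region (no effect) — 1 connected region; (whole slice rotated 35° about Z — lengths, areas and connectivity unchanged). The outline is a single polygon with 12 vertices. Extrusion per mm of travel: 0.8 × 0.3 / (π × 0.875²) = 0.099780. Accumulating E over each segment gives final E = 5.2680.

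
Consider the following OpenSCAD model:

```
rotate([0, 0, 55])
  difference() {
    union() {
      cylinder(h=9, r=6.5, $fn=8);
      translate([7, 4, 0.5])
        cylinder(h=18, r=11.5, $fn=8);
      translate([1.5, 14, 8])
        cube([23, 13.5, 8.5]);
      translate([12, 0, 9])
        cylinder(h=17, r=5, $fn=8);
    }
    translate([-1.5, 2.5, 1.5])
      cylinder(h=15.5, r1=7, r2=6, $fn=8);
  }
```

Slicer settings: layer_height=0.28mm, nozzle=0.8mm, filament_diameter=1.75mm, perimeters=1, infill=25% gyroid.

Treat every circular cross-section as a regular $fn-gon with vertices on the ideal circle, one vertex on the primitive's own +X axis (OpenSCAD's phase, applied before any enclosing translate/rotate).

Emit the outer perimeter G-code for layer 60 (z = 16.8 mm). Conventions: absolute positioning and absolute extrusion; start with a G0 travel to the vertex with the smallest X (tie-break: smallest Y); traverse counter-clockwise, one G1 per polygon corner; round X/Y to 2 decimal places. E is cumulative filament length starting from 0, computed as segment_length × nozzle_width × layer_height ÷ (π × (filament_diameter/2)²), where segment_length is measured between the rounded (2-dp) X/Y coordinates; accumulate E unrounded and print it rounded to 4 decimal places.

At z = 16.8 mm: the cylinder is absent (z outside [0, 9]); the cylinder at (7, 4): section is a regular 8-gon, circumradius r=11.5; the cube at (1.5, 14) does not reach this height (z outside [8, 16.5]); the cylinder at (12, 0): section is a regular 8-gon, circumradius r=5; Merging all regions: the regions partially overlap (shared area 70.14 mm²), so overlapping operands fuse into one piece — 1 connected region; the cone at (-1.5, 2.5) (r1=7→r2=6) has section circumradius 6.013 here — a regular 8-gon; Subtracting the remaining from the first: starting from the result so far, the cone at (-1.5, 2.5) partially overlaps it — only the 70.98 mm² overlap (of its 102.26 mm²) is removed, clipping the outline — 1 connected region; (rotated 55° about Z; rotation is an isometry so areas/perimeters/island counts are preserved). The outline is a single polygon with 17 vertices. Extrusion per mm of travel: 0.8 × 0.28 / (π × 0.875²) = 0.093128. Accumulating E over each segment gives final E = 7.2599.

G0 X-10.59 Y6.03 Z16.80
G1 X-8.15 Y2.21 E0.4221
G1 X-7.83 Y3.65 E0.5595
G1 X-3.95 Y6.13 E0.9883
G1 X0.54 Y5.13 E1.4167
G1 X3.01 Y1.25 E1.8451
G1 X2.04 Y-3.14 E2.2638
G1 X2.74 Y-3.30 E2.3306
G1 X10.16 Y1.43 E3.1501
G1 X12.06 Y10.03 E3.9703
G1 X11.76 Y10.50 E4.0223
G1 X11.81 Y10.70 E4.0415
G1 X9.75 Y13.93 E4.3982
G1 X9.55 Y13.97 E4.4172
G1 X7.33 Y17.45 E4.8017
G1 X-1.26 Y19.35 E5.6210
G1 X-8.68 Y14.62 E6.4404
G1 X-10.59 Y6.03 E7.2599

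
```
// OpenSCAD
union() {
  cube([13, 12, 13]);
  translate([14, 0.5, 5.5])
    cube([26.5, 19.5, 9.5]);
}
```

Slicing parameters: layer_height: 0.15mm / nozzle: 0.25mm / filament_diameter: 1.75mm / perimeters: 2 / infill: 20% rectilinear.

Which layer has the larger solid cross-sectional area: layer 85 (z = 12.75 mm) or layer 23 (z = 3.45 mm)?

layer 85 (z = 12.75 mm)

Layer 85 (z = 12.75): the cube (footprint 13×12) is included at this height (area 156.00 mm²); the cube at (14, 0.5) (footprint 26.5×19.5) is included at this height (area 516.75 mm²); Taking the union: the 2 present regions are separate (no shared area or edge), so areas and boundary lengths simply add and each stays a separate island — area = 672.75 mm². So its area = 672.75 mm². Layer 23 (z = 3.45): the cube is present — its section is the full 13×12 rectangle (area 156.00 mm²); the cube at (14, 0.5) does not reach this height (z outside [5.5, 15]); Merging all regions: only the 13×12 cube is present, so the union is just that shape — area = 156.00 mm². So its area = 156.00 mm². Layer 85 is larger (672.75 vs 156.00 mm²).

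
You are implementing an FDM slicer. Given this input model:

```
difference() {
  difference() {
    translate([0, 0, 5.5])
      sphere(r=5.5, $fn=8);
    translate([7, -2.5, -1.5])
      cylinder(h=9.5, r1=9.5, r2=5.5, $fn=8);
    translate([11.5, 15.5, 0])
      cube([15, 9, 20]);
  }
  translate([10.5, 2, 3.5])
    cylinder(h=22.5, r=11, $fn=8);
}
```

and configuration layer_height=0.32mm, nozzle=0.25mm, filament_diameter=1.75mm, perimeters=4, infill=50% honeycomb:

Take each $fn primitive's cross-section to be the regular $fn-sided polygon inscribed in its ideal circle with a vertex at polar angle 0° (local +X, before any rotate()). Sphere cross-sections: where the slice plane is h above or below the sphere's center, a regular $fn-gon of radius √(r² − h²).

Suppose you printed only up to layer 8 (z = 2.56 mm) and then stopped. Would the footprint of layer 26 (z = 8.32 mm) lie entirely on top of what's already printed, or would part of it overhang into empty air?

part overhangs

Compare the two slices. At z = 2.56: the sphere: section is a regular 8-gon, circumradius = √(r²−h²) = √(5.5²−2.94²) = 4.648 (area = (8/2)·4.648²·sin(360°/8) = 61.11 mm²); the cone at (7, -2.5) contributes a regular 8-gon of circumradius 7.791 (interpolated between r1=9.5 and r2=5.5 at t=0.427) (area = (8/2)·7.791²·sin(360°/8) = 171.66 mm²); the cube at (11.5, 15.5) (footprint 15×9) is included at this height (area 135.00 mm²); After the difference (first − rest): starting from the r=5.5 sphere (61.11 mm²), the cone at (7, -2.5) partially overlaps it — only the 26.76 mm² overlap (of its 171.66 mm²) is removed, clipping the outline; the 15×9 cube at (11.5, 15.5) misses the remaining region (no effect) — area = 34.36 mm²; the cylinder at (10.5, 2) is absent (z outside [3.5, 26]); After the difference (first − rest): none of the subtracted shapes is present at this height, so the result so far is unchanged — area = 34.36 mm². At z = 8.32: the r=5.5 sphere contributes a regular 8-gon of circumradius √(5.5²−2.82²) = 4.722 (area = (8/2)·4.722²·sin(360°/8) = 63.07 mm²); the cone at (7, -2.5) does not reach this height (z outside [-1.5, 8]); the 15×9 cube at (11.5, 15.5) contributes its full rectangle (area 135.00 mm²); Taking the first minus the rest: starting from the r=5.5 sphere (63.07 mm²), the 15×9 cube at (11.5, 15.5) misses the remaining region (no effect) — area = 63.07 mm²; the r=11 cylinder at (10.5, 2) gives a regular 8-gon of circumradius 11 (constant along its height) (area = (8/2)·11.000²·sin(360°/8) = 342.24 mm²); Taking the first minus the rest: starting from that combined region (63.07 mm²), the r=11 cylinder at (10.5, 2) partially overlaps it — only the 26.35 mm² overlap (of its 342.24 mm²) is removed, clipping the outline — area = 36.71 mm². Checking containment: at z = 8.32 the cross-section extends beyond the z = 2.56 cross-section by about 7.69 mm².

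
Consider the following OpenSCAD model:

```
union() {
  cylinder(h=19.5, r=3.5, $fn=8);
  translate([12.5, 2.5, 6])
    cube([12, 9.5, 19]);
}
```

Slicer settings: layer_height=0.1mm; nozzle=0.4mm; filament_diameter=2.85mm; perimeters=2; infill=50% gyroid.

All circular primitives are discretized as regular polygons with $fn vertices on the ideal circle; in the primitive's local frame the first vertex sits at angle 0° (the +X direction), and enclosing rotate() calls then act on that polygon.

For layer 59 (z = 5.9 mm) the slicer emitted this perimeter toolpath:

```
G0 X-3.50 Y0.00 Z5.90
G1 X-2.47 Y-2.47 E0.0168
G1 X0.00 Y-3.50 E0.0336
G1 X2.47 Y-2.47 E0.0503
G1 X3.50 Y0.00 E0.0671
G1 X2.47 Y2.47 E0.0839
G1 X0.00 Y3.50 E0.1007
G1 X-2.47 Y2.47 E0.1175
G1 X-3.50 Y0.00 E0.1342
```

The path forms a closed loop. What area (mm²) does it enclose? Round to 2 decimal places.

34.58 mm²

Apply the shoelace formula to the sequence of (X, Y) vertices; enclosed area = 34.58 mm².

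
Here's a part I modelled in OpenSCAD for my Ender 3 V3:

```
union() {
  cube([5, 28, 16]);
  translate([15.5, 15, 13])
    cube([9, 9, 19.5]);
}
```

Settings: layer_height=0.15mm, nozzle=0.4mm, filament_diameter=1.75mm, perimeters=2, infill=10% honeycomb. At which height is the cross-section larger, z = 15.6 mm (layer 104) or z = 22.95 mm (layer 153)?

layer 104 (z = 15.6 mm)

Layer 104 (z = 15.6): the 5×28 cube contributes its full rectangle (area 140.00 mm²); the cube at (15.5, 15) (footprint 9×9) is included at this height (area 81.00 mm²); Taking the union: the 2 present regions are separate (no shared area or edge), so areas and boundary lengths simply add and each stays a separate island — area = 221.00 mm². So its area = 221.00 mm². Layer 153 (z = 22.95): the cube is not intersected at this z (z outside [0, 16]); the cube at (15.5, 15) is present — its section is the full 9×9 rectangle (area 81.00 mm²); Combining (union): only the 9×9 cube at (15.5, 15) is present, so the union is just that shape — area = 81.00 mm². So its area = 81.00 mm². Layer 104 is larger (221.00 vs 81.00 mm²).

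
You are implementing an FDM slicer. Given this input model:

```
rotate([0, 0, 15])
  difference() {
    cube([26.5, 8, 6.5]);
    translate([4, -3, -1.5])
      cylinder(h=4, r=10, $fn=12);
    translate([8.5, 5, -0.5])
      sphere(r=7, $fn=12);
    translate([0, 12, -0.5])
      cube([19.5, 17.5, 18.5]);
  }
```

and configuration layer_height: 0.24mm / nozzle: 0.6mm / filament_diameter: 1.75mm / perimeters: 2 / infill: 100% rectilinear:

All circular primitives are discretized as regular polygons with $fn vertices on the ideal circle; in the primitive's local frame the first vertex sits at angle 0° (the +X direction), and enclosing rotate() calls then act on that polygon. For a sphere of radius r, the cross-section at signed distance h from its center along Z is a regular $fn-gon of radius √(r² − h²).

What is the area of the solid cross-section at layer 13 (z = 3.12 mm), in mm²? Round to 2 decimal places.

128.19 mm²

At z = 3.12 mm: the 26.5×8 cube contributes its full rectangle (area 212.00 mm²); the cylinder at (4, -3) is not intersected at this z (z outside [-1.5, 2.5]); the r=7 sphere at (8.5, 5) contributes a regular 12-gon of circumradius √(7²−3.62²) = 5.991 (area = (12/2)·5.991²·sin(360°/12) = 107.69 mm²); the 19.5×17.5 cube at (0, 12) contributes its full rectangle (area 341.25 mm²); After the difference (first − rest): starting from the 26.5×8 cube (212.00 mm²), the r=7 sphere at (8.5, 5) partially overlaps it — only the 83.81 mm² overlap (of its 107.69 mm²) is removed, clipping the outline; the 19.5×17.5 cube at (0, 12) misses the remaining region (no effect) — area = 128.19 mm²; (rotated 15° about Z; rotation is an isometry so areas/perimeters/island counts are preserved). Overall, the cross-section has 2 separate islands. Net area = 128.19 mm².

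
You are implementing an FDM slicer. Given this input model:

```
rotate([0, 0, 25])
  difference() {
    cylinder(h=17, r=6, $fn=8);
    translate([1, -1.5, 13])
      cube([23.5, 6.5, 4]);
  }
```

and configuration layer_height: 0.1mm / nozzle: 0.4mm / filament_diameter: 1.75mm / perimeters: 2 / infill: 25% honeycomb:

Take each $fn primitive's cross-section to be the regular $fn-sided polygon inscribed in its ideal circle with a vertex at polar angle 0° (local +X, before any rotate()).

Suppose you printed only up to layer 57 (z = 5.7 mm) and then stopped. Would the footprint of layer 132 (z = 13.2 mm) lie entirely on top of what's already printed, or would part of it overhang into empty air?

entirely on top

Compare the two slices. At z = 5.7: the r=6 cylinder gives a regular 8-gon of circumradius 6 (constant along its height) (area = (8/2)·6.000²·sin(360°/8) = 101.82 mm²); the cube at (1, -1.5) is not intersected at this z (z outside [13, 17]); After the difference (first − rest): none of the subtracted shapes is present at this height, so the r=6 cylinder is unchanged — area = 101.82 mm²; (rotated 25° about Z; rotation is an isometry so areas/perimeters/island counts are preserved). At z = 13.2: the cylinder: section is a regular 8-gon, circumradius r=6 (area = (8/2)·6.000²·sin(360°/8) = 101.82 mm²); the cube at (1, -1.5) is present — its section is the full 23.5×6.5 rectangle (area 152.75 mm²); Taking the first minus the rest: starting from the r=6 cylinder (101.82 mm²), the 23.5×6.5 cube at (1, -1.5) partially overlaps it — only the 26.28 mm² overlap (of its 152.75 mm²) is removed, clipping the outline — area = 75.54 mm²; (rotated 25° about Z; rotation is an isometry so areas/perimeters/island counts are preserved). Checking containment: the cross-section at z = 13.2 is a subset of the cross-section at z = 5.7.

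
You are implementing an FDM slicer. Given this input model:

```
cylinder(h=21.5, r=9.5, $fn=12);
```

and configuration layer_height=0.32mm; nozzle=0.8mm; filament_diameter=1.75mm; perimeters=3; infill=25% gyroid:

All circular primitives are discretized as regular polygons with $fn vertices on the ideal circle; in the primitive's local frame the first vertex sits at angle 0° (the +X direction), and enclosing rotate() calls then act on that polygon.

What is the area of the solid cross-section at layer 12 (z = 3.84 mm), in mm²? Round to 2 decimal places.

270.75 mm²

At z = 3.84 mm: the r=9.5 cylinder contributes a regular 12-gon of circumradius 9.5 (area = (12/2)·9.500²·sin(360°/12) = 270.75 mm²). Overall, the cross-section is a single solid region. Net area = 270.75 mm².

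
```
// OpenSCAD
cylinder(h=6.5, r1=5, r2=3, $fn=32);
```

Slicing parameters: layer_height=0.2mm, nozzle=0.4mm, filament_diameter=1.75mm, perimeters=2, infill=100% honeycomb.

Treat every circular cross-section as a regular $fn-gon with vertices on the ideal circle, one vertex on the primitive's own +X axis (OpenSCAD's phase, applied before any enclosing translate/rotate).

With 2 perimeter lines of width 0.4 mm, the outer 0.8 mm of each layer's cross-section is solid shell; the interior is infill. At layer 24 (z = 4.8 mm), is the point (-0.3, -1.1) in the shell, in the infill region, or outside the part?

infill

At z = 4.8 mm: the cone contributes a regular 32-gon of circumradius 3.523 (interpolated between r1=5 and r2=3 at t=0.738). Overall, the cross-section is a single solid region. The nearest boundary edge runs (-1.35, -3.25)→(-0.69, -3.46); distance from the point to it = 2.37 mm. The point is inside the cross-section and 2.37 mm from the nearest boundary — more than the 0.8 mm shell width (2 × 0.4), so it's in the infill interior.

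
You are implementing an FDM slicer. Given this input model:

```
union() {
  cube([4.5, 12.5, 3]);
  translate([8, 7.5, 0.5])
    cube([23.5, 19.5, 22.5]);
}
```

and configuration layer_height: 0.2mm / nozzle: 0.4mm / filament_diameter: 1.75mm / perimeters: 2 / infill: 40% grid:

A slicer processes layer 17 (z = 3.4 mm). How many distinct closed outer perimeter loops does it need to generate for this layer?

1

At z = 3.4 mm: the cube is not intersected at this z (z outside [0, 3]); the cube at (8, 7.5) (footprint 23.5×19.5) is included at this height; Taking the union: only the 23.5×19.5 cube at (8, 7.5) is present, so the union is just that shape — 1 connected region. The result has 1 disconnected region.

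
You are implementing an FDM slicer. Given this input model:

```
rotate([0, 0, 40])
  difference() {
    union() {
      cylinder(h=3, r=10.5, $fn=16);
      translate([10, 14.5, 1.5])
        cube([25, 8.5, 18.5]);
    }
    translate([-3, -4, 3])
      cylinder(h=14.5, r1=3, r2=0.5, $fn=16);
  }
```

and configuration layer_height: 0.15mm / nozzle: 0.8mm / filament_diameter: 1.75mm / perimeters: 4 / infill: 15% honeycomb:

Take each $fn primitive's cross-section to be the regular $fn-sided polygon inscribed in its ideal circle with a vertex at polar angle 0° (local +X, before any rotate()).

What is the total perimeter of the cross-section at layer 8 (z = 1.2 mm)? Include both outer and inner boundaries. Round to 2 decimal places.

At z = 1.2 mm: the r=10.5 cylinder gives a regular 16-gon of circumradius 10.5 (constant along its height) (perimeter = 2·16·10.500·sin(180°/16) = 65.55 mm); the cube at (10, 14.5) does not reach this height (z outside [1.5, 20]); Combining (union): only the r=10.5 cylinder is present, so the union is just that shape — boundary = 65.55 mm; the cone at (-3, -4) does not reach this height (z outside [3, 17.5]); Subtracting the remaining from the first: none of the subtracted shapes is present at this height, so the result so far is unchanged — boundary = 65.55 mm; (whole slice rotated 40° about Z — lengths, areas and connectivity unchanged). Overall, the cross-section is a single solid region. Total boundary length (outer) = 65.55 mm.

65.55 mm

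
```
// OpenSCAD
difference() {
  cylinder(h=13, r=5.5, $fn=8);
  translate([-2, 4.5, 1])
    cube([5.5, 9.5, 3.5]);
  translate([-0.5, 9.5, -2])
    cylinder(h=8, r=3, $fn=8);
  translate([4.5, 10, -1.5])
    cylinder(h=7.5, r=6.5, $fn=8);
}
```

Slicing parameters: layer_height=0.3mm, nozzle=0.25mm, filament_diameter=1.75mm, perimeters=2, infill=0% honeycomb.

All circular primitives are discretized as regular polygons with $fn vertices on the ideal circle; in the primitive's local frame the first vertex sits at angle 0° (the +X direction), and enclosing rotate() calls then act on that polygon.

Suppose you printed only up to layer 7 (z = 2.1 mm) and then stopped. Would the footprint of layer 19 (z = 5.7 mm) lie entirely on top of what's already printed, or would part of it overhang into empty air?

part overhangs

Compare the two slices. At z = 2.1: the cylinder: section is a regular 8-gon, circumradius r=5.5 (area = (8/2)·5.500²·sin(360°/8) = 85.56 mm²); the cube at (-2, 4.5) (footprint 5.5×9.5) is included at this height (area 52.25 mm²); the cylinder at (-0.5, 9.5): section is a regular 8-gon, circumradius r=3 (area = (8/2)·3.000²·sin(360°/8) = 25.46 mm²); the r=6.5 cylinder at (4.5, 10) contributes a regular 8-gon of circumradius 6.5 (area = (8/2)·6.500²·sin(360°/8) = 119.50 mm²); Taking the first minus the rest: starting from the r=5.5 cylinder (85.56 mm²), the 5.5×9.5 cube at (-2, 4.5) partially overlaps it — only the 2.38 mm² overlap (of its 52.25 mm²) is removed, clipping the outline; the r=3 cylinder at (-0.5, 9.5) misses the remaining region (no effect); the r=6.5 cylinder at (4.5, 10) partially overlaps it — only the 0.23 mm² overlap (of its 119.50 mm²) is removed, clipping the outline — area = 82.95 mm². At z = 5.7: the r=5.5 cylinder gives a regular 8-gon of circumradius 5.5 (constant along its height) (area = (8/2)·5.500²·sin(360°/8) = 85.56 mm²); the cube at (-2, 4.5) does not reach this height (z outside [1, 4.5]); the r=3 cylinder at (-0.5, 9.5) contributes a regular 8-gon of circumradius 3 (area = (8/2)·3.000²·sin(360°/8) = 25.46 mm²); the cylinder at (4.5, 10): section is a regular 8-gon, circumradius r=6.5 (area = (8/2)·6.500²·sin(360°/8) = 119.50 mm²); After the difference (first − rest): starting from the r=5.5 cylinder (85.56 mm²), the r=3 cylinder at (-0.5, 9.5) misses the remaining region (no effect); the r=6.5 cylinder at (4.5, 10) partially overlaps it — only the 0.54 mm² overlap (of its 119.50 mm²) is removed, clipping the outline — area = 85.02 mm². Checking containment: at z = 5.7 the cross-section extends beyond the z = 2.1 cross-section by about 2.06 mm².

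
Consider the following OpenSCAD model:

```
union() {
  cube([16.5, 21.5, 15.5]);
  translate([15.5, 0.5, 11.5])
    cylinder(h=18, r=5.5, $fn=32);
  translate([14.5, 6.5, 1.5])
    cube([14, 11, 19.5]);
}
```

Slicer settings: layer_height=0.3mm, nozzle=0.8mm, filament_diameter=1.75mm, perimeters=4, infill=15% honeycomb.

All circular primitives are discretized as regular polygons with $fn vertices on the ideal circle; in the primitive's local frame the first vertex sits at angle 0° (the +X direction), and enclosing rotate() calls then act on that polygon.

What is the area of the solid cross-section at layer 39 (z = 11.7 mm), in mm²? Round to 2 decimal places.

548.88 mm²

At z = 11.7 mm: the cube is present — its section is the full 16.5×21.5 rectangle (area 354.75 mm²); the r=5.5 cylinder at (15.5, 0.5) contributes a regular 32-gon of circumradius 5.5 (area = (32/2)·5.500²·sin(360°/32) = 94.42 mm²); the 14×11 cube at (14.5, 6.5) contributes its full rectangle (area 154.00 mm²); Merging all regions: the regions partially overlap — summed areas 603.17 mm² minus the doubly-counted overlap 54.29 mm² gives 548.88 mm² — area = 548.88 mm². Overall, the cross-section is a single solid region. Net area = 548.88 mm².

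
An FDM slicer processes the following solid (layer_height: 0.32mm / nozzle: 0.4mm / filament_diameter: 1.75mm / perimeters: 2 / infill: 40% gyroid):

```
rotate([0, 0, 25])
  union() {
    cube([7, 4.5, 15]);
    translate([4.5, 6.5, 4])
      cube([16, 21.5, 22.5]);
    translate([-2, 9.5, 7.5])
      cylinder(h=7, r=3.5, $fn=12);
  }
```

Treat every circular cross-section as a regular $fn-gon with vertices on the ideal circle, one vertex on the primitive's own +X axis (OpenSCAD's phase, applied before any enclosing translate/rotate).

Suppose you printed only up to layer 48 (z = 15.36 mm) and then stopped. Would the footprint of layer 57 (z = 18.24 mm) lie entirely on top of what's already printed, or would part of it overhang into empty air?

Compare the two slices. At z = 15.36: the cube does not reach this height (z outside [0, 15]); the cube at (4.5, 6.5) (footprint 16×21.5) is included at this height (area 344.00 mm²); the cylinder at (-2, 9.5) does not reach this height (z outside [7.5, 14.5]); Taking the union: only the 16×21.5 cube at (4.5, 6.5) is present, so the union is just that shape — area = 344.00 mm²; (whole slice rotated 25° about Z — lengths, areas and connectivity unchanged). At z = 18.24: the cube is not intersected at this z (z outside [0, 15]); the cube at (4.5, 6.5) (footprint 16×21.5) is included at this height (area 344.00 mm²); the cylinder at (-2, 9.5) is not intersected at this z (z outside [7.5, 14.5]); Merging all regions: only the 16×21.5 cube at (4.5, 6.5) is present, so the union is just that shape — area = 344.00 mm²; (whole slice rotated 25° about Z — lengths, areas and connectivity unchanged). Checking containment: the cross-section at z = 18.24 is a subset of the cross-section at z = 15.36.

entirely on top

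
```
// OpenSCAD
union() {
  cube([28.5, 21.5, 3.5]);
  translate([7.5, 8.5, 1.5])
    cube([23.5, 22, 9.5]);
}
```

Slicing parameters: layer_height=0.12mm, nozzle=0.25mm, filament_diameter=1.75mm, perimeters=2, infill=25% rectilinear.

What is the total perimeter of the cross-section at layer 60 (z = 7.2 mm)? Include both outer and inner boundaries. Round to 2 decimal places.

At z = 7.2 mm: the cube is absent (z outside [0, 3.5]); the 23.5×22 cube at (7.5, 8.5) contributes its full rectangle (perimeter 91.00 mm); Combining (union): only the 23.5×22 cube at (7.5, 8.5) is present, so the union is just that shape — boundary = 91.00 mm. Overall, the cross-section is a single solid region. Total boundary length (outer) = 91.00 mm.

91.00 mm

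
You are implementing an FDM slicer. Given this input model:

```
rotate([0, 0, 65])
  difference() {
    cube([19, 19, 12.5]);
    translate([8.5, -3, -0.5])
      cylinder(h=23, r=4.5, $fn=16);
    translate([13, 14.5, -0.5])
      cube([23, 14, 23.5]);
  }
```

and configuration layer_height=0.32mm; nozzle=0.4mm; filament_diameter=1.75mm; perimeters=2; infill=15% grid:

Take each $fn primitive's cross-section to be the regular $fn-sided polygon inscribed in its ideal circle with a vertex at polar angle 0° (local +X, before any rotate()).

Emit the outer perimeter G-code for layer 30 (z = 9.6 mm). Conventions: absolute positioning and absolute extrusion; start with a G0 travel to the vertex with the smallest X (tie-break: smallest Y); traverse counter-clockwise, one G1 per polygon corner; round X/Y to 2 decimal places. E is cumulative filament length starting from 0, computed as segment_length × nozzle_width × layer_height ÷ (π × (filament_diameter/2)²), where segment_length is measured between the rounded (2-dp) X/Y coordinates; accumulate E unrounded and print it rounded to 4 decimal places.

At z = 9.6 mm: the cube (footprint 19×19) is included at this height; the r=4.5 cylinder at (8.5, -3) gives a regular 16-gon of circumradius 4.5 (constant along its height); the 23×14 cube at (13, 14.5) contributes its full rectangle; Taking the first minus the rest: starting from the 19×19 cube, the r=4.5 cylinder at (8.5, -3) partially overlaps it — only the 6.55 mm² overlap (of its 61.99 mm²) is removed, clipping the outline; the 23×14 cube at (13, 14.5) partially overlaps it — only the 27.00 mm² overlap (of its 322.00 mm²) is removed, clipping the outline — 1 connected region; (whole slice rotated 65° about Z — lengths, areas and connectivity unchanged). The outline is a single polygon with 13 vertices. Extrusion per mm of travel: 0.4 × 0.32 / (π × 0.875²) = 0.053216. Accumulating E over each segment gives final E = 4.0900.

G0 X-17.22 Y8.03 Z9.60
G1 X0.00 Y0.00 E1.0111
G1 X2.20 Y4.71 E1.2878
G1 X2.08 Y4.90 E1.2997
G1 X1.82 Y6.63 E1.3928
G1 X2.23 Y8.34 E1.4864
G1 X3.27 Y9.75 E1.5796
G1 X4.77 Y10.66 E1.6730
G1 X4.99 Y10.70 E1.6849
G1 X8.03 Y17.22 E2.0677
G1 X-5.11 Y23.35 E2.8393
G1 X-7.65 Y17.91 E3.1588
G1 X-11.73 Y19.81 E3.3984
G1 X-17.22 Y8.03 E4.0900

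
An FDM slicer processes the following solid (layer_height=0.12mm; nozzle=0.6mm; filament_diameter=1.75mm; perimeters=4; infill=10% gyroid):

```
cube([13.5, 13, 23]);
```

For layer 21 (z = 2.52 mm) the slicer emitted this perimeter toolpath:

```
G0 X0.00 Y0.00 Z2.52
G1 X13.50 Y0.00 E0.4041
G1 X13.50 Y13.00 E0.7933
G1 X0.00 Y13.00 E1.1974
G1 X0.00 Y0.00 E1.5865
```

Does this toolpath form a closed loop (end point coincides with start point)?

Start point (G0): (0.00, 0.00). End point (last G1): the path returns to the start — closed.

yes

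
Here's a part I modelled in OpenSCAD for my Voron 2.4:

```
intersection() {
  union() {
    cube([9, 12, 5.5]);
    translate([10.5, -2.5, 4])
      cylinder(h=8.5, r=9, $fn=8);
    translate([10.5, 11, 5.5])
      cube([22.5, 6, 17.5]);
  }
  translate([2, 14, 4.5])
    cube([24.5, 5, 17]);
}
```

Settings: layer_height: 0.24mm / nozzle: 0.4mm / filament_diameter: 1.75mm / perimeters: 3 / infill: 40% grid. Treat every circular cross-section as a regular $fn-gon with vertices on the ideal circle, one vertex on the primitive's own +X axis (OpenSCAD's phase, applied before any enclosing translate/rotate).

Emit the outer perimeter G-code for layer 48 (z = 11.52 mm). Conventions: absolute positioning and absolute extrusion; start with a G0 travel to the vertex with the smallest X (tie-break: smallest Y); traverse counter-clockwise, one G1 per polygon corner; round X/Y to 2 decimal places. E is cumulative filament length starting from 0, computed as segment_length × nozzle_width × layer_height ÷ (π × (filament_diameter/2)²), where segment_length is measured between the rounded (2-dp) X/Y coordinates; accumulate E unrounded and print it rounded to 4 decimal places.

G0 X10.50 Y14.00 Z11.52
G1 X26.50 Y14.00 E0.6386
G1 X26.50 Y17.00 E0.7583
G1 X10.50 Y17.00 E1.3969
G1 X10.50 Y14.00 E1.5167

At z = 11.52 mm: the cube is not intersected at this z (z outside [0, 5.5]); the r=9 cylinder at (10.5, -2.5) contributes a regular 8-gon of circumradius 9; the 22.5×6 cube at (10.5, 11) contributes its full rectangle; Taking the union: the 2 present regions are separate (no shared area or edge), so areas and boundary lengths simply add and each stays a separate island — 2 connected regions; the cube at (2, 14) is present — its section is the full 24.5×5 rectangle; After intersecting: the 24.5×5 cube at (2, 14) partially overlaps that combined region; clipping to the common part keeps 48.00 mm² — 1 connected region. The outline is a single polygon with 4 vertices. Extrusion per mm of travel: 0.4 × 0.24 / (π × 0.875²) = 0.039912. Accumulating E over each segment gives final E = 1.5167.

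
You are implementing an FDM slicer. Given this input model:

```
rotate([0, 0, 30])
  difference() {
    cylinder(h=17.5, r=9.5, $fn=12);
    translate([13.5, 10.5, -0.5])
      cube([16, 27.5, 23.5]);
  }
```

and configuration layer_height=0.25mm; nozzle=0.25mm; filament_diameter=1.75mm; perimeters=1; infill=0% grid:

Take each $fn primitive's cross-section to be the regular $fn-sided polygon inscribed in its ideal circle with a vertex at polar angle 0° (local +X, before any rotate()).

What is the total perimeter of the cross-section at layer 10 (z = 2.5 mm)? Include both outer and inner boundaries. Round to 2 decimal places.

At z = 2.5 mm: the cylinder: section is a regular 12-gon, circumradius r=9.5 (perimeter = 2·12·9.500·sin(180°/12) = 59.01 mm); the cube at (13.5, 10.5) (footprint 16×27.5) is included at this height (perimeter 87.00 mm); Subtracting the remaining from the first: starting from the r=9.5 cylinder, the 16×27.5 cube at (13.5, 10.5) misses the remaining region (no effect) — boundary = 59.01 mm; (rotated 30° about Z; rotation is an isometry so areas/perimeters/island counts are preserved). Overall, the cross-section is a single solid region. Total boundary length (outer) = 59.01 mm.

59.01 mm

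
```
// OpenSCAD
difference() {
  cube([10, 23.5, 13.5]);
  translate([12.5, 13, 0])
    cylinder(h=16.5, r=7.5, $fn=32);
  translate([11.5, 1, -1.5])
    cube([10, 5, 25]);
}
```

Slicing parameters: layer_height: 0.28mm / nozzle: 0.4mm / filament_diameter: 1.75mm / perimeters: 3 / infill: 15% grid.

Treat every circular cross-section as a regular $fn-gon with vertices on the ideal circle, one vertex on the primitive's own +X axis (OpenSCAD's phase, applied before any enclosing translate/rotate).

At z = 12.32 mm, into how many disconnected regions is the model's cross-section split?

1

At z = 12.32 mm: the cube is present — its section is the full 10×23.5 rectangle; the cylinder at (12.5, 13): section is a regular 32-gon, circumradius r=7.5; the 10×5 cube at (11.5, 1) contributes its full rectangle; After the difference (first − rest): starting from the 10×23.5 cube, the r=7.5 cylinder at (12.5, 13) partially overlaps it — only the 51.13 mm² overlap (of its 175.58 mm²) is removed, clipping the outline; the 10×5 cube at (11.5, 1) misses the remaining region (no effect) — 1 connected region. The result has 1 disconnected region.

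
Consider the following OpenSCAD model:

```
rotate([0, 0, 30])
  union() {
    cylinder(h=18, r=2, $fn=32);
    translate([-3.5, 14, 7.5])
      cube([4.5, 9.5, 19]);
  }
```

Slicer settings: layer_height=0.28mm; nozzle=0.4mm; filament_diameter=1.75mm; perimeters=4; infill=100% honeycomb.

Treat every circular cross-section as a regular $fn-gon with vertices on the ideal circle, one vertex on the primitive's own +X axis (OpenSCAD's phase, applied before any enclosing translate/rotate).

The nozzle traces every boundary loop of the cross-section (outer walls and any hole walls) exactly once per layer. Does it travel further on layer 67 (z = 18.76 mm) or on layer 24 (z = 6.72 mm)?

Layer 67 (z = 18.76): the cylinder does not reach this height (z outside [0, 18]); the cube at (-3.5, 14) (footprint 4.5×9.5) is included at this height (perimeter 28.00 mm); Merging all regions: only the 4.5×9.5 cube at (-3.5, 14) is present, so the union is just that shape — boundary = 28.00 mm; (whole slice rotated 30° about Z — lengths, areas and connectivity unchanged). So its perimeter = 28.00 mm. Layer 24 (z = 6.72): the cylinder: section is a regular 32-gon, circumradius r=2 (perimeter = 2·32·2.000·sin(180°/32) = 12.55 mm); the cube at (-3.5, 14) does not reach this height (z outside [7.5, 26.5]); Taking the union: only the r=2 cylinder is present, so the union is just that shape — boundary = 12.55 mm; (whole slice rotated 30° about Z — lengths, areas and connectivity unchanged). So its perimeter = 12.55 mm. Layer 67 is larger (28.00 vs 12.55 mm).

layer 67 (z = 18.76 mm)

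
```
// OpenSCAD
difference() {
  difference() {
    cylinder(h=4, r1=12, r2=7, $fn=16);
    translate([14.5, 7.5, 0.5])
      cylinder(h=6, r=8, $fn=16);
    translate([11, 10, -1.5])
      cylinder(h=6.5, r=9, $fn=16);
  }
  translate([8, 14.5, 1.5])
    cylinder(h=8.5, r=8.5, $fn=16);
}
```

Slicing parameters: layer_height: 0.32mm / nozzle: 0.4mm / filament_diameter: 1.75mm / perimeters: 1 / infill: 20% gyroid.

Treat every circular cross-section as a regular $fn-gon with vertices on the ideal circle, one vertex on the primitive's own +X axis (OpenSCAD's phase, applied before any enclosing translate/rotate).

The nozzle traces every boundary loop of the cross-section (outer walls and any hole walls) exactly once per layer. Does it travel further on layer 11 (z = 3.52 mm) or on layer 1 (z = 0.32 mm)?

layer 1 (z = 0.32 mm)

Layer 11 (z = 3.52): the cone: at t=0.880 of its height the radius interpolates to r₁+(r₂−r₁)t = 7.600, giving a regular 16-gon of that circumradius (perimeter = 2·16·7.600·sin(180°/16) = 47.45 mm); the cylinder at (14.5, 7.5): section is a regular 16-gon, circumradius r=8 (perimeter = 2·16·8.000·sin(180°/16) = 49.94 mm); the cylinder at (11, 10): section is a regular 16-gon, circumradius r=9 (perimeter = 2·16·9.000·sin(180°/16) = 56.19 mm); Taking the first minus the rest: starting from the cone, the r=8 cylinder at (14.5, 7.5) misses the remaining region (no effect); the r=9 cylinder at (11, 10) partially overlaps it — only the 7.08 mm² overlap (of its 247.98 mm²) is removed, clipping the outline — boundary = 47.32 mm; the r=8.5 cylinder at (8, 14.5) gives a regular 16-gon of circumradius 8.5 (constant along its height) (perimeter = 2·16·8.500·sin(180°/16) = 53.06 mm); Subtracting the remaining from the first: starting from the result so far, the r=8.5 cylinder at (8, 14.5) misses the remaining region (no effect) — boundary = 47.32 mm. So its perimeter = 47.32 mm. Layer 1 (z = 0.32): the cone: at t=0.080 of its height the radius interpolates to r₁+(r₂−r₁)t = 11.600, giving a regular 16-gon of that circumradius (perimeter = 2·16·11.600·sin(180°/16) = 72.42 mm); the cylinder at (14.5, 7.5) does not reach this height (z outside [0.5, 6.5]); the r=9 cylinder at (11, 10) contributes a regular 16-gon of circumradius 9 (perimeter = 2·16·9.000·sin(180°/16) = 56.19 mm); Subtracting the remaining from the first: starting from the cone, the r=9 cylinder at (11, 10) partially overlaps it — only the 51.53 mm² overlap (of its 247.98 mm²) is removed, clipping the outline — boundary = 73.30 mm; the cylinder at (8, 14.5) does not reach this height (z outside [1.5, 10]); After the difference (first − rest): none of the subtracted shapes is present at this height, so the result so far is unchanged — boundary = 73.30 mm. So its perimeter = 73.30 mm. Layer 1 is larger (73.30 vs 47.32 mm).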